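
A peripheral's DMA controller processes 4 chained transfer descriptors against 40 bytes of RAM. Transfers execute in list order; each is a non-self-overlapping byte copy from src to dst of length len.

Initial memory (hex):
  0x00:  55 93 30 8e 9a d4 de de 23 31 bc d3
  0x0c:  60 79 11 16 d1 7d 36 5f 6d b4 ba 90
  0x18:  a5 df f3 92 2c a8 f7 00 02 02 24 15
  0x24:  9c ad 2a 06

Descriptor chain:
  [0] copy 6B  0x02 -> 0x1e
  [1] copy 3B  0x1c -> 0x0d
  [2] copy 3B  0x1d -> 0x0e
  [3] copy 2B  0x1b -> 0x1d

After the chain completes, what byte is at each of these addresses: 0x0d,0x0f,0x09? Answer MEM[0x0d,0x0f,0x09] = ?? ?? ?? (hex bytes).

MEM[0x0d,0x0f,0x09] = 2c 30 31

  after D0: wrote 6B at 0x1e = 308e9ad4dede
  after D1: wrote 3B at 0x0d = 2ca830
  after D2: wrote 3B at 0x0e = a8308e
  after D3: wrote 2B at 0x1d = 922c
query mem[0x0d]=0x2c, mem[0x0f]=0x30, mem[0x09]=0x31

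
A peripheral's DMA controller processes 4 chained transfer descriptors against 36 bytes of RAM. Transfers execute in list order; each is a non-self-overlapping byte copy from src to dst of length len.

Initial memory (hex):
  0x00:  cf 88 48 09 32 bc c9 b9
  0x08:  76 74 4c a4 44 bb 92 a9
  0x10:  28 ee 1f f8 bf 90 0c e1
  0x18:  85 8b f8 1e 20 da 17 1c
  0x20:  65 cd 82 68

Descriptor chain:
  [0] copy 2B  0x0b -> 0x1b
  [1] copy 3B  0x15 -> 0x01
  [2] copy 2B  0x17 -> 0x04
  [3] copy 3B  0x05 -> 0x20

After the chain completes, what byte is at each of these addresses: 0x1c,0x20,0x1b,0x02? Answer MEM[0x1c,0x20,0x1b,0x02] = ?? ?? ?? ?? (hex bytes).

[0] 0x0b->0x1b len=2 : a4 44
[1] 0x15->0x01 len=3 : 90 0c e1
[2] 0x17->0x04 len=2 : e1 85
[3] 0x05->0x20 len=3 : 85 c9 b9
query mem[0x1c]=0x44, mem[0x20]=0x85, mem[0x1b]=0xa4, mem[0x02]=0x0c

MEM[0x1c,0x20,0x1b,0x02] = 44 85 a4 0c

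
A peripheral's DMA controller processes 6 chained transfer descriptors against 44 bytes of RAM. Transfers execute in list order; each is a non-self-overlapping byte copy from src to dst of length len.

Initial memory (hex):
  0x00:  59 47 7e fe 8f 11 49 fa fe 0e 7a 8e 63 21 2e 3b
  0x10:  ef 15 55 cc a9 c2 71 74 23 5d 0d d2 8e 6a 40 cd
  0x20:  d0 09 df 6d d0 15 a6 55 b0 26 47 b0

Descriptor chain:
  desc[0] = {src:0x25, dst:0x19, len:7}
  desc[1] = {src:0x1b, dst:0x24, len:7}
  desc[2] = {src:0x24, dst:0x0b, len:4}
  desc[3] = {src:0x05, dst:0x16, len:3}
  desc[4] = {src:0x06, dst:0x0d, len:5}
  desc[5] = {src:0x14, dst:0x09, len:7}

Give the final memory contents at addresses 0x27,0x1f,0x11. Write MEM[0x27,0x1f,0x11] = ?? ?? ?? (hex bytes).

#0 dst[0x19+7] := {0x15,0xa6,0x55,0xb0,0x26,0x47,0xb0}
#1 dst[0x24+7] := {0x55,0xb0,0x26,0x47,0xb0,0xd0,0x09}
#2 dst[0x0b+4] := {0x55,0xb0,0x26,0x47}
#3 dst[0x16+3] := {0x11,0x49,0xfa}
#4 dst[0x0d+5] := {0x49,0xfa,0xfe,0x0e,0x7a}
#5 dst[0x09+7] := {0xa9,0xc2,0x11,0x49,0xfa,0x15,0xa6}
query mem[0x27]=0x47, mem[0x1f]=0xb0, mem[0x11]=0x7a

MEM[0x27,0x1f,0x11] = 47 b0 7a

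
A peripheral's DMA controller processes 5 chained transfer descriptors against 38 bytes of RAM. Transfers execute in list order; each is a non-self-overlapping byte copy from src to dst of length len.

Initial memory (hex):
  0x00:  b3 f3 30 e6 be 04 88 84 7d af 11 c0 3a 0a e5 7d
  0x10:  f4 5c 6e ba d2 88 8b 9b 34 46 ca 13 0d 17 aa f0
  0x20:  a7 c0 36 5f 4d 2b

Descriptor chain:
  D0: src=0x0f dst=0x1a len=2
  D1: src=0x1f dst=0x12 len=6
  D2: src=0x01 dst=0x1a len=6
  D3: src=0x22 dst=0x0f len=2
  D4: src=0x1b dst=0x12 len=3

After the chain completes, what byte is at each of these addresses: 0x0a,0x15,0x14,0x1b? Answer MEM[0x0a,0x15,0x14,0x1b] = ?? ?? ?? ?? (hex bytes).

MEM[0x0a,0x15,0x14,0x1b] = 11 36 be 30

D0: mem[0x1a..0x1b] <- [7d f4]
D1: mem[0x12..0x17] <- [f0 a7 c0 36 5f 4d]
D2: mem[0x1a..0x1f] <- [f3 30 e6 be 04 88]
D3: mem[0x0f..0x10] <- [36 5f]
D4: mem[0x12..0x14] <- [30 e6 be]
query mem[0x0a]=0x11, mem[0x15]=0x36, mem[0x14]=0xbe, mem[0x1b]=0x30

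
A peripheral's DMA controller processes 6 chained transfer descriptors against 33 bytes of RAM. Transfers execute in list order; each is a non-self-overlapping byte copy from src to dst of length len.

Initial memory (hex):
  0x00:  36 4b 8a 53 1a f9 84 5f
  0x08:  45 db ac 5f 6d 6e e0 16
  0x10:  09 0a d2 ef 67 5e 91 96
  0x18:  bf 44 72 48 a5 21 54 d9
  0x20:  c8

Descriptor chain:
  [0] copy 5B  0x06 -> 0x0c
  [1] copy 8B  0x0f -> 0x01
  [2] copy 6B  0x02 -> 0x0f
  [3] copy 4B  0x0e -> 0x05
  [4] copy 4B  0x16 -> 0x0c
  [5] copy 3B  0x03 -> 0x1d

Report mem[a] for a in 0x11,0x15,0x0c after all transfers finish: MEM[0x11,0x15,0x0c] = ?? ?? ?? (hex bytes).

MEM[0x11,0x15,0x0c] = d2 5e 91

D0: mem[0x0c..0x10] <- [84 5f 45 db ac]
D1: mem[0x01..0x08] <- [db ac 0a d2 ef 67 5e 91]
D2: mem[0x0f..0x14] <- [ac 0a d2 ef 67 5e]
D3: mem[0x05..0x08] <- [45 ac 0a d2]
D4: mem[0x0c..0x0f] <- [91 96 bf 44]
D5: mem[0x1d..0x1f] <- [0a d2 45]
query mem[0x11]=0xd2, mem[0x15]=0x5e, mem[0x0c]=0x91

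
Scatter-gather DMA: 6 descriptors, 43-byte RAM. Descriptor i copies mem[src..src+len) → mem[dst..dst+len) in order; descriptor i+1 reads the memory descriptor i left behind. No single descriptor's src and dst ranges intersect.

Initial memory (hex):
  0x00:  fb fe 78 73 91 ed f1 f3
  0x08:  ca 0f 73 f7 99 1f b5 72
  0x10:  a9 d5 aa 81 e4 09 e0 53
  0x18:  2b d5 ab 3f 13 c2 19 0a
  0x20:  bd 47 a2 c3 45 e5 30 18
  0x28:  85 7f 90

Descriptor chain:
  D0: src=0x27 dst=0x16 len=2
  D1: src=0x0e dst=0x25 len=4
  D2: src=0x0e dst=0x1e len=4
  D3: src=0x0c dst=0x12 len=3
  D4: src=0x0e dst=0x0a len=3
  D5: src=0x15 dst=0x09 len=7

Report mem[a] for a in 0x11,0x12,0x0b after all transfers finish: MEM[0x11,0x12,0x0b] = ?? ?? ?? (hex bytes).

D0: mem[0x16..0x17] <- [18 85]
D1: mem[0x25..0x28] <- [b5 72 a9 d5]
D2: mem[0x1e..0x21] <- [b5 72 a9 d5]
D3: mem[0x12..0x14] <- [99 1f b5]
D4: mem[0x0a..0x0c] <- [b5 72 a9]
D5: mem[0x09..0x0f] <- [09 18 85 2b d5 ab 3f]
query mem[0x11]=0xd5, mem[0x12]=0x99, mem[0x0b]=0x85

MEM[0x11,0x12,0x0b] = d5 99 85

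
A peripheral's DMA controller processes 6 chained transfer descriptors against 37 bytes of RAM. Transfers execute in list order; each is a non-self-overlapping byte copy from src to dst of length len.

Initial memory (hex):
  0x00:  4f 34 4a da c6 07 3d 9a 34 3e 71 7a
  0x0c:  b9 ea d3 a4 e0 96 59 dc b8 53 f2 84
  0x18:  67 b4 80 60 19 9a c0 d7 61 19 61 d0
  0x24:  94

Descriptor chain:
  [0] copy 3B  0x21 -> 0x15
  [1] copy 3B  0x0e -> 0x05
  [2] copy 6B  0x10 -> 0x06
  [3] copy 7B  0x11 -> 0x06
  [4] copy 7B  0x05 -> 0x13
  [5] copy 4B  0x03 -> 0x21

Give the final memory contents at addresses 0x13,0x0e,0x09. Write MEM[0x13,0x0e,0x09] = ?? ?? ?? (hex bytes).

MEM[0x13,0x0e,0x09] = d3 d3 b8

D0: mem[0x15..0x17] <- [19 61 d0]
D1: mem[0x05..0x07] <- [d3 a4 e0]
D2: mem[0x06..0x0b] <- [e0 96 59 dc b8 19]
D3: mem[0x06..0x0c] <- [96 59 dc b8 19 61 d0]
D4: mem[0x13..0x19] <- [d3 96 59 dc b8 19 61]
D5: mem[0x21..0x24] <- [da c6 d3 96]
query mem[0x13]=0xd3, mem[0x0e]=0xd3, mem[0x09]=0xb8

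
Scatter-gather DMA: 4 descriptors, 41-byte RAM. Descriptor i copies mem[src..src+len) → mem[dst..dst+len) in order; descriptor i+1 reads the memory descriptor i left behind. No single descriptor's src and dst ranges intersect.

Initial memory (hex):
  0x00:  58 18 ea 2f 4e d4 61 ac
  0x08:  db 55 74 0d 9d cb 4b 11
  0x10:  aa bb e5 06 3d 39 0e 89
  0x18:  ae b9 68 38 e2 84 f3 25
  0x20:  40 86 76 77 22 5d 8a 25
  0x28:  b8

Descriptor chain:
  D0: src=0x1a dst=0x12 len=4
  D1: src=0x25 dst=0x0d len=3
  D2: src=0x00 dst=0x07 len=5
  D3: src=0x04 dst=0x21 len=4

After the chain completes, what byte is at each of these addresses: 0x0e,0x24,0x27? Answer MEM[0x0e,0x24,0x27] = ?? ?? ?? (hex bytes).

MEM[0x0e,0x24,0x27] = 8a 58 25

  after D0: wrote 4B at 0x12 = 6838e284
  after D1: wrote 3B at 0x0d = 5d8a25
  after D2: wrote 5B at 0x07 = 5818ea2f4e
  after D3: wrote 4B at 0x21 = 4ed46158
query mem[0x0e]=0x8a, mem[0x24]=0x58, mem[0x27]=0x25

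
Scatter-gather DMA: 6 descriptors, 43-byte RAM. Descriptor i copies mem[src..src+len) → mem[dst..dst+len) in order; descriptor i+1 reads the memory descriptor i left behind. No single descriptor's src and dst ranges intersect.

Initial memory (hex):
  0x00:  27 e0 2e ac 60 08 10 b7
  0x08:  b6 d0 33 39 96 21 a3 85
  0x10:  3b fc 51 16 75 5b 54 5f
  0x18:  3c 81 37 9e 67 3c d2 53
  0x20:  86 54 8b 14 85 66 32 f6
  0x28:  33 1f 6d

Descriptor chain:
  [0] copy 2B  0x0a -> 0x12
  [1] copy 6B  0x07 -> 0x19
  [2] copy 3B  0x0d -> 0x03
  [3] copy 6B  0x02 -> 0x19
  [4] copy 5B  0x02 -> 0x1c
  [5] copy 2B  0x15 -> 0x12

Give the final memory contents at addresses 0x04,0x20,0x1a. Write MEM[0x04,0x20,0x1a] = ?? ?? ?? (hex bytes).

D0: mem[0x12..0x13] <- [33 39]
D1: mem[0x19..0x1e] <- [b7 b6 d0 33 39 96]
D2: mem[0x03..0x05] <- [21 a3 85]
D3: mem[0x19..0x1e] <- [2e 21 a3 85 10 b7]
D4: mem[0x1c..0x20] <- [2e 21 a3 85 10]
D5: mem[0x12..0x13] <- [5b 54]
query mem[0x04]=0xa3, mem[0x20]=0x10, mem[0x1a]=0x21

MEM[0x04,0x20,0x1a] = a3 10 21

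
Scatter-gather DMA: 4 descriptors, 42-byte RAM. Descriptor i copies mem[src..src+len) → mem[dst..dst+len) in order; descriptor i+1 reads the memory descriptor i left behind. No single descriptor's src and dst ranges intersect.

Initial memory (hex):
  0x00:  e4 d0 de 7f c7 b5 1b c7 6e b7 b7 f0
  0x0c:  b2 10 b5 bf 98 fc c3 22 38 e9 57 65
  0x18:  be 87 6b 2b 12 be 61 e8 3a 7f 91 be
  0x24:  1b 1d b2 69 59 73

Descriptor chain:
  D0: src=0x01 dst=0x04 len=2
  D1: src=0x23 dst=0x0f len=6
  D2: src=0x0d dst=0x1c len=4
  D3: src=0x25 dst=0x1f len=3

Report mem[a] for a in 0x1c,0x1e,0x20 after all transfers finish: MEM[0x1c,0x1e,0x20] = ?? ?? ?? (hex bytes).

MEM[0x1c,0x1e,0x20] = 10 be b2

#0 dst[0x04+2] := {0xd0,0xde}
#1 dst[0x0f+6] := {0xbe,0x1b,0x1d,0xb2,0x69,0x59}
#2 dst[0x1c+4] := {0x10,0xb5,0xbe,0x1b}
#3 dst[0x1f+3] := {0x1d,0xb2,0x69}
query mem[0x1c]=0x10, mem[0x1e]=0xbe, mem[0x20]=0xb2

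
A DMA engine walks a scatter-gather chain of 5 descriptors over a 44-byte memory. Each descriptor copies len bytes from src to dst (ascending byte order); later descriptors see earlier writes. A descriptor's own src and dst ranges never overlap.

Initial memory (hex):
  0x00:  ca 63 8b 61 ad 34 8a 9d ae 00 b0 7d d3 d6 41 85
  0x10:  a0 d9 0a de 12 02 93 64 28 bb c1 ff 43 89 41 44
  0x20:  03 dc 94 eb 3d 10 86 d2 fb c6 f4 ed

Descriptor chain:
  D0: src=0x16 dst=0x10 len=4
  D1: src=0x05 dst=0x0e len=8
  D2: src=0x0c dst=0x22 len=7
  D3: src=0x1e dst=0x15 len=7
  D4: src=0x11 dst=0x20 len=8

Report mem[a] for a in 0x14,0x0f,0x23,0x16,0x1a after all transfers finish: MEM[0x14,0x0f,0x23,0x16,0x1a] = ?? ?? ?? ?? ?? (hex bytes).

MEM[0x14,0x0f,0x23,0x16,0x1a] = 7d 8a 7d 44 d6

[0] 0x16->0x10 len=4 : 93 64 28 bb
[1] 0x05->0x0e len=8 : 34 8a 9d ae 00 b0 7d d3
[2] 0x0c->0x22 len=7 : d3 d6 34 8a 9d ae 00
[3] 0x1e->0x15 len=7 : 41 44 03 dc d3 d6 34
[4] 0x11->0x20 len=8 : ae 00 b0 7d 41 44 03 dc
query mem[0x14]=0x7d, mem[0x0f]=0x8a, mem[0x23]=0x7d, mem[0x16]=0x44, mem[0x1a]=0xd6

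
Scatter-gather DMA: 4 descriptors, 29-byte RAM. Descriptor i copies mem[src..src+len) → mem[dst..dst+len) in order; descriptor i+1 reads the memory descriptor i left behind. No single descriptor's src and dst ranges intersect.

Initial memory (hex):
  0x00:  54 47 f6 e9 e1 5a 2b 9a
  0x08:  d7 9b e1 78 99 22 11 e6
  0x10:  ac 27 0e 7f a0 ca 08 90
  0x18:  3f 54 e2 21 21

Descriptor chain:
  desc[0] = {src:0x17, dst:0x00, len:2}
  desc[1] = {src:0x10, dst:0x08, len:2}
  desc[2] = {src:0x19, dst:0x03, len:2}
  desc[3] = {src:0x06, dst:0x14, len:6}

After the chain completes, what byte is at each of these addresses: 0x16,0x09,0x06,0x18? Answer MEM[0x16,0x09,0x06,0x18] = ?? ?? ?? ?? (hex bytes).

  after D0: wrote 2B at 0x00 = 903f
  after D1: wrote 2B at 0x08 = ac27
  after D2: wrote 2B at 0x03 = 54e2
  after D3: wrote 6B at 0x14 = 2b9aac27e178
query mem[0x16]=0xac, mem[0x09]=0x27, mem[0x06]=0x2b, mem[0x18]=0xe1

MEM[0x16,0x09,0x06,0x18] = ac 27 2b e1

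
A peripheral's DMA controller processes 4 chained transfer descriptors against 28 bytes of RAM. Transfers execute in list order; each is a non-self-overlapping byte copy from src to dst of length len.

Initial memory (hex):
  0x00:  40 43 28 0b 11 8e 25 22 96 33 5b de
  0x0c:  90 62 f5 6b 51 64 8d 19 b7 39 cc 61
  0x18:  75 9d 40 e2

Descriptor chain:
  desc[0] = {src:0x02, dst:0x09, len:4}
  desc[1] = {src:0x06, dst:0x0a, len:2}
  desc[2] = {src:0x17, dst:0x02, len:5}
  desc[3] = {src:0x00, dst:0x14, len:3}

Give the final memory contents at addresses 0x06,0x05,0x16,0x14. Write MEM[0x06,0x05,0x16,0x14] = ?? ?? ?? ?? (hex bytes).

MEM[0x06,0x05,0x16,0x14] = e2 40 61 40

  after D0: wrote 4B at 0x09 = 280b118e
  after D1: wrote 2B at 0x0a = 2522
  after D2: wrote 5B at 0x02 = 61759d40e2
  after D3: wrote 3B at 0x14 = 404361
query mem[0x06]=0xe2, mem[0x05]=0x40, mem[0x16]=0x61, mem[0x14]=0x40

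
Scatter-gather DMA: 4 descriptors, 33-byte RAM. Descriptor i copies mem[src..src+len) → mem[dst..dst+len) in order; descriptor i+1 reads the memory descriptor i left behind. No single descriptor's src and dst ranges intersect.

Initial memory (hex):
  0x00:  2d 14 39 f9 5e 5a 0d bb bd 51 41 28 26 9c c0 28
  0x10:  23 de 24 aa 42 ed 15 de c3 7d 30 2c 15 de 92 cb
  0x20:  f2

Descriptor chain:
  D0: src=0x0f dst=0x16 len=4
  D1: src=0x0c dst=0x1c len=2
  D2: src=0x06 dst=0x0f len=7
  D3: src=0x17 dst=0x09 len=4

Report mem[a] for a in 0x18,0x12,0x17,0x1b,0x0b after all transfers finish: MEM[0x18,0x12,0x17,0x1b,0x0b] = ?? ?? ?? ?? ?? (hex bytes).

  after D0: wrote 4B at 0x16 = 2823de24
  after D1: wrote 2B at 0x1c = 269c
  after D2: wrote 7B at 0x0f = 0dbbbd51412826
  after D3: wrote 4B at 0x09 = 23de2430
query mem[0x18]=0xde, mem[0x12]=0x51, mem[0x17]=0x23, mem[0x1b]=0x2c, mem[0x0b]=0x24

MEM[0x18,0x12,0x17,0x1b,0x0b] = de 51 23 2c 24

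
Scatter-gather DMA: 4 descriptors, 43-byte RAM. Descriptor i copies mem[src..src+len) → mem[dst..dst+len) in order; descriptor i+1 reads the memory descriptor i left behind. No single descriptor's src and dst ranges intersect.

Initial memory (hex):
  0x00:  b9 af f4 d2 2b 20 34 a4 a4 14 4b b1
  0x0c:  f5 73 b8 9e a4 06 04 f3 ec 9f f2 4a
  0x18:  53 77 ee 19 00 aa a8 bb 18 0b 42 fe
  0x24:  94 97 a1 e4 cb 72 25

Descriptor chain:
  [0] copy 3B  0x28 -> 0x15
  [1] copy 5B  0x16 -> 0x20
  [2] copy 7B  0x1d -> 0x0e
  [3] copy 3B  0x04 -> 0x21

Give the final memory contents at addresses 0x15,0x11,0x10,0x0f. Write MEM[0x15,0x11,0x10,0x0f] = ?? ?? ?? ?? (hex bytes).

[0] 0x28->0x15 len=3 : cb 72 25
[1] 0x16->0x20 len=5 : 72 25 53 77 ee
[2] 0x1d->0x0e len=7 : aa a8 bb 72 25 53 77
[3] 0x04->0x21 len=3 : 2b 20 34
query mem[0x15]=0xcb, mem[0x11]=0x72, mem[0x10]=0xbb, mem[0x0f]=0xa8

MEM[0x15,0x11,0x10,0x0f] = cb 72 bb a8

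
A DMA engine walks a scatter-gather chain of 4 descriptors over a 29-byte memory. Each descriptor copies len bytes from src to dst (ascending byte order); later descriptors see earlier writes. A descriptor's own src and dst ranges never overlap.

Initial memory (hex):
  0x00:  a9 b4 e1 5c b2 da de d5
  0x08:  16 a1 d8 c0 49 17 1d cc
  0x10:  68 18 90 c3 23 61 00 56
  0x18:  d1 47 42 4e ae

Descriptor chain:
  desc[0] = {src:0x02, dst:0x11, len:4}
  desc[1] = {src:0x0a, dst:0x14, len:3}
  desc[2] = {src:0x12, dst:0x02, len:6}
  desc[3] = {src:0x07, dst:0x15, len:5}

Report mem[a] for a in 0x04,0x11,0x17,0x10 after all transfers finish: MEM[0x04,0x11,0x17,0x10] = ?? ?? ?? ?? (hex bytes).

#0 dst[0x11+4] := {0xe1,0x5c,0xb2,0xda}
#1 dst[0x14+3] := {0xd8,0xc0,0x49}
#2 dst[0x02+6] := {0x5c,0xb2,0xd8,0xc0,0x49,0x56}
#3 dst[0x15+5] := {0x56,0x16,0xa1,0xd8,0xc0}
query mem[0x04]=0xd8, mem[0x11]=0xe1, mem[0x17]=0xa1, mem[0x10]=0x68

MEM[0x04,0x11,0x17,0x10] = d8 e1 a1 68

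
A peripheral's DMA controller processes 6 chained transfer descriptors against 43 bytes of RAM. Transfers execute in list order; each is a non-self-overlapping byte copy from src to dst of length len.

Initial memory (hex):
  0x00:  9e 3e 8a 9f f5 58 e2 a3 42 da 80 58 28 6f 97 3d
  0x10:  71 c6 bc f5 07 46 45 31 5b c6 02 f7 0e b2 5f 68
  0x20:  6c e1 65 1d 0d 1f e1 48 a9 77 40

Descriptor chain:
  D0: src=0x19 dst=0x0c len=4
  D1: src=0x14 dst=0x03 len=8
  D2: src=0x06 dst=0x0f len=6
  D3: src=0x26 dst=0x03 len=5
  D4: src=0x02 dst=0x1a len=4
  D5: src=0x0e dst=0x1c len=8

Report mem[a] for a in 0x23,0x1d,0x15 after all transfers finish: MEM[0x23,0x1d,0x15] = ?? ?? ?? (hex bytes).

#0 dst[0x0c+4] := {0xc6,0x02,0xf7,0x0e}
#1 dst[0x03+8] := {0x07,0x46,0x45,0x31,0x5b,0xc6,0x02,0xf7}
#2 dst[0x0f+6] := {0x31,0x5b,0xc6,0x02,0xf7,0x58}
#3 dst[0x03+5] := {0xe1,0x48,0xa9,0x77,0x40}
#4 dst[0x1a+4] := {0x8a,0xe1,0x48,0xa9}
#5 dst[0x1c+8] := {0xf7,0x31,0x5b,0xc6,0x02,0xf7,0x58,0x46}
query mem[0x23]=0x46, mem[0x1d]=0x31, mem[0x15]=0x46

MEM[0x23,0x1d,0x15] = 46 31 46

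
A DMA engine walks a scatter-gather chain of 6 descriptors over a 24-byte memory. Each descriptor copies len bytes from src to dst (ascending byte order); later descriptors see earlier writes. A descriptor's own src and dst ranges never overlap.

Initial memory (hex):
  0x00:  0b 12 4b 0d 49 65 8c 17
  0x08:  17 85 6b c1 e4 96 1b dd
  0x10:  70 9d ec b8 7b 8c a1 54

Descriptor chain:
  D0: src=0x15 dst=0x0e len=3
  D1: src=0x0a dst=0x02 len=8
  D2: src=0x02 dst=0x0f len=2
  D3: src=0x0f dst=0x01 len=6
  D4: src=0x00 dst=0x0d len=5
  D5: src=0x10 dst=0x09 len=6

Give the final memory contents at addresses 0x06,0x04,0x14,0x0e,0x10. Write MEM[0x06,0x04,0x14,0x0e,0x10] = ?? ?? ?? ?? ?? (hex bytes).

  after D0: wrote 3B at 0x0e = 8ca154
  after D1: wrote 8B at 0x02 = 6bc1e4968ca1549d
  after D2: wrote 2B at 0x0f = 6bc1
  after D3: wrote 6B at 0x01 = 6bc19decb87b
  after D4: wrote 5B at 0x0d = 0b6bc19dec
  after D5: wrote 6B at 0x09 = 9dececb87b8c
query mem[0x06]=0x7b, mem[0x04]=0xec, mem[0x14]=0x7b, mem[0x0e]=0x8c, mem[0x10]=0x9d

MEM[0x06,0x04,0x14,0x0e,0x10] = 7b ec 7b 8c 9d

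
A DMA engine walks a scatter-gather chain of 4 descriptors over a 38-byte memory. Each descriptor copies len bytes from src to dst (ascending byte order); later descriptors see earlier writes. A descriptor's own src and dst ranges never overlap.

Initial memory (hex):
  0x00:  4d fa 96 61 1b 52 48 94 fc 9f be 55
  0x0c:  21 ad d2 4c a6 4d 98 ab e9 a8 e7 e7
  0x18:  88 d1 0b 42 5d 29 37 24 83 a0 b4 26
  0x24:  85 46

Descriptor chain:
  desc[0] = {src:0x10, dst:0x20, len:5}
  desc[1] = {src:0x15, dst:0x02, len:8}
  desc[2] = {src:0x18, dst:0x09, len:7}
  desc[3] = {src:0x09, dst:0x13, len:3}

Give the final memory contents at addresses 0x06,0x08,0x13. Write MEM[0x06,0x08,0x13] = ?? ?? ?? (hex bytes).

MEM[0x06,0x08,0x13] = d1 42 88

D0: mem[0x20..0x24] <- [a6 4d 98 ab e9]
D1: mem[0x02..0x09] <- [a8 e7 e7 88 d1 0b 42 5d]
D2: mem[0x09..0x0f] <- [88 d1 0b 42 5d 29 37]
D3: mem[0x13..0x15] <- [88 d1 0b]
query mem[0x06]=0xd1, mem[0x08]=0x42, mem[0x13]=0x88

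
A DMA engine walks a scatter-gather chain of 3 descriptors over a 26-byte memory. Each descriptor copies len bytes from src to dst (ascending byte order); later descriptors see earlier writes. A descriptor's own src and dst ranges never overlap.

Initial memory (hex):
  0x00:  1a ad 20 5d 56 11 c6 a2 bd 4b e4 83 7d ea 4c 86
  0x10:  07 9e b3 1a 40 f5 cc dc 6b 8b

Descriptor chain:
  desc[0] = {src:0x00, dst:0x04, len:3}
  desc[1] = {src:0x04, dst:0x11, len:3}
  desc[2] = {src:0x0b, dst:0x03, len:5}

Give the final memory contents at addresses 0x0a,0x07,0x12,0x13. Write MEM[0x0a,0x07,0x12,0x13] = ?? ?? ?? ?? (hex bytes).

MEM[0x0a,0x07,0x12,0x13] = e4 86 ad 20

D0: mem[0x04..0x06] <- [1a ad 20]
D1: mem[0x11..0x13] <- [1a ad 20]
D2: mem[0x03..0x07] <- [83 7d ea 4c 86]
query mem[0x0a]=0xe4, mem[0x07]=0x86, mem[0x12]=0xad, mem[0x13]=0x20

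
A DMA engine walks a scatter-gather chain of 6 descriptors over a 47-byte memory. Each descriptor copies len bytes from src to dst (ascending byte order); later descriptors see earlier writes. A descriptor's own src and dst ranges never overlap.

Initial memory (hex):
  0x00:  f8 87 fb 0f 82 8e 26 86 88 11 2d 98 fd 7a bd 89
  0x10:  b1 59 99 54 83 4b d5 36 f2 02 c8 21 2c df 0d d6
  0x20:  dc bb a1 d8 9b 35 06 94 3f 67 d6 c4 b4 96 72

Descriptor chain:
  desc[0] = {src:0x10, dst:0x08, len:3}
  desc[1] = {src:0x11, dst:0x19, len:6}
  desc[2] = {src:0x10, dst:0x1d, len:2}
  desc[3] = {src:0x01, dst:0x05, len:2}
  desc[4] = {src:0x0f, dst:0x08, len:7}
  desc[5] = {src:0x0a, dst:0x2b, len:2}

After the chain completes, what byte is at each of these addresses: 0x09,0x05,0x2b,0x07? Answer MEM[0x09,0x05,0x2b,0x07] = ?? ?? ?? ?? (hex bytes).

MEM[0x09,0x05,0x2b,0x07] = b1 87 59 86

#0 dst[0x08+3] := {0xb1,0x59,0x99}
#1 dst[0x19+6] := {0x59,0x99,0x54,0x83,0x4b,0xd5}
#2 dst[0x1d+2] := {0xb1,0x59}
#3 dst[0x05+2] := {0x87,0xfb}
#4 dst[0x08+7] := {0x89,0xb1,0x59,0x99,0x54,0x83,0x4b}
#5 dst[0x2b+2] := {0x59,0x99}
query mem[0x09]=0xb1, mem[0x05]=0x87, mem[0x2b]=0x59, mem[0x07]=0x86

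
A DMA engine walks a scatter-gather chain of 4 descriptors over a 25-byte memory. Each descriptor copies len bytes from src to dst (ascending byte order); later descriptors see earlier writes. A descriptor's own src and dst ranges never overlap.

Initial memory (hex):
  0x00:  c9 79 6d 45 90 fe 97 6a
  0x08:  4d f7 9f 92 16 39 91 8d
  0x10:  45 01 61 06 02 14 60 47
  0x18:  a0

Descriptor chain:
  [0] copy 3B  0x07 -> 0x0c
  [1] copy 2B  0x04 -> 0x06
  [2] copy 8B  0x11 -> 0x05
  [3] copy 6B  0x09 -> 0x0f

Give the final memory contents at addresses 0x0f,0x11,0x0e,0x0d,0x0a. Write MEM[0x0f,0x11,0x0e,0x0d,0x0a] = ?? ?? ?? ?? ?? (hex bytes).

MEM[0x0f,0x11,0x0e,0x0d,0x0a] = 14 47 f7 4d 60

  after D0: wrote 3B at 0x0c = 6a4df7
  after D1: wrote 2B at 0x06 = 90fe
  after D2: wrote 8B at 0x05 = 01610602146047a0
  after D3: wrote 6B at 0x0f = 146047a04df7
query mem[0x0f]=0x14, mem[0x11]=0x47, mem[0x0e]=0xf7, mem[0x0d]=0x4d, mem[0x0a]=0x60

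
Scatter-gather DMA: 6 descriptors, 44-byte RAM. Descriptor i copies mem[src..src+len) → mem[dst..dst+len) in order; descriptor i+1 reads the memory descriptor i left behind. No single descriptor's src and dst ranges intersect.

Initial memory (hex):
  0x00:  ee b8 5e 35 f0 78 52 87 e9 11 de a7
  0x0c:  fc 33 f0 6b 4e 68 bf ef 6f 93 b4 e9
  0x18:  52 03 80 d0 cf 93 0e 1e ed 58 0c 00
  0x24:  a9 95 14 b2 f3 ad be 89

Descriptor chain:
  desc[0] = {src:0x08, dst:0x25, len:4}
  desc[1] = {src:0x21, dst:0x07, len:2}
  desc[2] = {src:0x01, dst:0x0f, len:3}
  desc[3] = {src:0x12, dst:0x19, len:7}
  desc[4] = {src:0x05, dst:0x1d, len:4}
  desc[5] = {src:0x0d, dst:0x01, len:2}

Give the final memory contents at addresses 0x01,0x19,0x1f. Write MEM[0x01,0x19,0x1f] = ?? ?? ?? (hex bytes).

MEM[0x01,0x19,0x1f] = 33 bf 58

D0: mem[0x25..0x28] <- [e9 11 de a7]
D1: mem[0x07..0x08] <- [58 0c]
D2: mem[0x0f..0x11] <- [b8 5e 35]
D3: mem[0x19..0x1f] <- [bf ef 6f 93 b4 e9 52]
D4: mem[0x1d..0x20] <- [78 52 58 0c]
D5: mem[0x01..0x02] <- [33 f0]
query mem[0x01]=0x33, mem[0x19]=0xbf, mem[0x1f]=0x58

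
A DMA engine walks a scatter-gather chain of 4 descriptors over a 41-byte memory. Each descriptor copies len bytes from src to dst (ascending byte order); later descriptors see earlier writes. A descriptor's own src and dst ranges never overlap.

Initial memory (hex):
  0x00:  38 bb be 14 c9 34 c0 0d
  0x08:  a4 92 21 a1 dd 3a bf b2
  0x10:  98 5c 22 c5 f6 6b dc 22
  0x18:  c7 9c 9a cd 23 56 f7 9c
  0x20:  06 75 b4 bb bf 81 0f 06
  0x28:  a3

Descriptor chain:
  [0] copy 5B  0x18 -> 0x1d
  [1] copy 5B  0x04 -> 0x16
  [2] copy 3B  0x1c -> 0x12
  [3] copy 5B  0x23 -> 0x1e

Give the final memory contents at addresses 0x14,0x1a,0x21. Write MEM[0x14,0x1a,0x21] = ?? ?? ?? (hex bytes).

#0 dst[0x1d+5] := {0xc7,0x9c,0x9a,0xcd,0x23}
#1 dst[0x16+5] := {0xc9,0x34,0xc0,0x0d,0xa4}
#2 dst[0x12+3] := {0x23,0xc7,0x9c}
#3 dst[0x1e+5] := {0xbb,0xbf,0x81,0x0f,0x06}
query mem[0x14]=0x9c, mem[0x1a]=0xa4, mem[0x21]=0x0f

MEM[0x14,0x1a,0x21] = 9c a4 0f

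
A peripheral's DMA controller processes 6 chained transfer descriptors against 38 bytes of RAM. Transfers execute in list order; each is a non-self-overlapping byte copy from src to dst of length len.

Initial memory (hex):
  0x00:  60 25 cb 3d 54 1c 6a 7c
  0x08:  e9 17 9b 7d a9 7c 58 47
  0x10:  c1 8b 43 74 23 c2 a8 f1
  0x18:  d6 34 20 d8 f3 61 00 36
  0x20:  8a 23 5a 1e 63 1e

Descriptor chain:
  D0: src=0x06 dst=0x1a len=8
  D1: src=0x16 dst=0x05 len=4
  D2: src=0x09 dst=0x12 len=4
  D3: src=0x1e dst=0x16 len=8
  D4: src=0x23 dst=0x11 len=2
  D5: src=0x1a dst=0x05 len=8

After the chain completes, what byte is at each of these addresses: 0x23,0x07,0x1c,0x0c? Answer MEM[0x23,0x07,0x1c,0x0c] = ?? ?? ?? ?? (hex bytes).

MEM[0x23,0x07,0x1c,0x0c] = 1e 63 63 7c

#0 dst[0x1a+8] := {0x6a,0x7c,0xe9,0x17,0x9b,0x7d,0xa9,0x7c}
#1 dst[0x05+4] := {0xa8,0xf1,0xd6,0x34}
#2 dst[0x12+4] := {0x17,0x9b,0x7d,0xa9}
#3 dst[0x16+8] := {0x9b,0x7d,0xa9,0x7c,0x5a,0x1e,0x63,0x1e}
#4 dst[0x11+2] := {0x1e,0x63}
#5 dst[0x05+8] := {0x5a,0x1e,0x63,0x1e,0x9b,0x7d,0xa9,0x7c}
query mem[0x23]=0x1e, mem[0x07]=0x63, mem[0x1c]=0x63, mem[0x0c]=0x7c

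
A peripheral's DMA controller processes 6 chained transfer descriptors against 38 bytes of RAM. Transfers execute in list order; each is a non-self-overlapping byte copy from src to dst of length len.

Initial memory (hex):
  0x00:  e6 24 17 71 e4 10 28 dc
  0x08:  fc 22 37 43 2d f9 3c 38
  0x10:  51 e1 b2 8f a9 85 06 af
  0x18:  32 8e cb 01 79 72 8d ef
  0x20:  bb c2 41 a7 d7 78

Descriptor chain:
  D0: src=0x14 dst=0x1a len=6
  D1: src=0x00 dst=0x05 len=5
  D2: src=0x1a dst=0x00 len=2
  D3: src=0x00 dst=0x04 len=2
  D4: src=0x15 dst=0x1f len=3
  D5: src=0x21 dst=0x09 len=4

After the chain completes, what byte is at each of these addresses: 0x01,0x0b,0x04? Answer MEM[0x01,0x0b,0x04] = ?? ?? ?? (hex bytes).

#0 dst[0x1a+6] := {0xa9,0x85,0x06,0xaf,0x32,0x8e}
#1 dst[0x05+5] := {0xe6,0x24,0x17,0x71,0xe4}
#2 dst[0x00+2] := {0xa9,0x85}
#3 dst[0x04+2] := {0xa9,0x85}
#4 dst[0x1f+3] := {0x85,0x06,0xaf}
#5 dst[0x09+4] := {0xaf,0x41,0xa7,0xd7}
query mem[0x01]=0x85, mem[0x0b]=0xa7, mem[0x04]=0xa9

MEM[0x01,0x0b,0x04] = 85 a7 a9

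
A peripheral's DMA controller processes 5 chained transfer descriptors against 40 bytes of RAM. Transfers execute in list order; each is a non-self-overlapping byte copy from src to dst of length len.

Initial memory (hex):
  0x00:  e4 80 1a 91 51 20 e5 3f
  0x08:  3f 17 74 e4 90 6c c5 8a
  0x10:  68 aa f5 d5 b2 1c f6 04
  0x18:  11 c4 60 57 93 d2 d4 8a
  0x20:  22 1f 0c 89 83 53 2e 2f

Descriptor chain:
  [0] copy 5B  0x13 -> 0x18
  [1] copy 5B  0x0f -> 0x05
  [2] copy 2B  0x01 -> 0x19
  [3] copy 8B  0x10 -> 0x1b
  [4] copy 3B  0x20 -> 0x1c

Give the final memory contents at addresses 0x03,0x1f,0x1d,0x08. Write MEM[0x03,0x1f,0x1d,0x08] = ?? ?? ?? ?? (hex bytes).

MEM[0x03,0x1f,0x1d,0x08] = 91 b2 f6 f5

#0 dst[0x18+5] := {0xd5,0xb2,0x1c,0xf6,0x04}
#1 dst[0x05+5] := {0x8a,0x68,0xaa,0xf5,0xd5}
#2 dst[0x19+2] := {0x80,0x1a}
#3 dst[0x1b+8] := {0x68,0xaa,0xf5,0xd5,0xb2,0x1c,0xf6,0x04}
#4 dst[0x1c+3] := {0x1c,0xf6,0x04}
query mem[0x03]=0x91, mem[0x1f]=0xb2, mem[0x1d]=0xf6, mem[0x08]=0xf5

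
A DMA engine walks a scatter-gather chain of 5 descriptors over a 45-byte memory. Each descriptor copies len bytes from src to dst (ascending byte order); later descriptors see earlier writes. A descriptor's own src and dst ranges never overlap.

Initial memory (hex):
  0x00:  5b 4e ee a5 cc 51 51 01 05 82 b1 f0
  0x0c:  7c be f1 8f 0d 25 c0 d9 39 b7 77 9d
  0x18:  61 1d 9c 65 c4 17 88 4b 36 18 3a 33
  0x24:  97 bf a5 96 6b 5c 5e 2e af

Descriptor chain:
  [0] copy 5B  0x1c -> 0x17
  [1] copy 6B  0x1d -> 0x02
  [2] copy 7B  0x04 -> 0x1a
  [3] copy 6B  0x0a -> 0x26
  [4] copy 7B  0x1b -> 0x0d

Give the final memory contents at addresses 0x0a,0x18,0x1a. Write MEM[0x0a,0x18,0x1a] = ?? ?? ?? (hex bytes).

  after D0: wrote 5B at 0x17 = c417884b36
  after D1: wrote 6B at 0x02 = 17884b36183a
  after D2: wrote 7B at 0x1a = 4b36183a0582b1
  after D3: wrote 6B at 0x26 = b1f07cbef18f
  after D4: wrote 7B at 0x0d = 36183a0582b118
query mem[0x0a]=0xb1, mem[0x18]=0x17, mem[0x1a]=0x4b

MEM[0x0a,0x18,0x1a] = b1 17 4b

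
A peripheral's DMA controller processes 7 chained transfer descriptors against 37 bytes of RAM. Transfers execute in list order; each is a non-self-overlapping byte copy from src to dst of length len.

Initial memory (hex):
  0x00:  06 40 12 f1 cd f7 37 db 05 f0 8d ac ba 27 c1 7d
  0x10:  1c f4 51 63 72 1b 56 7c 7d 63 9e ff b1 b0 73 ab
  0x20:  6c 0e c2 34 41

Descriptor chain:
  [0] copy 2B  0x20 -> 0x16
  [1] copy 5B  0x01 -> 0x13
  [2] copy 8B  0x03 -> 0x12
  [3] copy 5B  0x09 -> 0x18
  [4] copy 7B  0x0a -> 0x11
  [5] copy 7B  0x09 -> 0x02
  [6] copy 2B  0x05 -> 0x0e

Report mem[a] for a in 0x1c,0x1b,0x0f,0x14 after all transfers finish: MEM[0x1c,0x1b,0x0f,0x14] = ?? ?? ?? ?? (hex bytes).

MEM[0x1c,0x1b,0x0f,0x14] = 27 ba 27 27

D0: mem[0x16..0x17] <- [6c 0e]
D1: mem[0x13..0x17] <- [40 12 f1 cd f7]
D2: mem[0x12..0x19] <- [f1 cd f7 37 db 05 f0 8d]
D3: mem[0x18..0x1c] <- [f0 8d ac ba 27]
D4: mem[0x11..0x17] <- [8d ac ba 27 c1 7d 1c]
D5: mem[0x02..0x08] <- [f0 8d ac ba 27 c1 7d]
D6: mem[0x0e..0x0f] <- [ba 27]
query mem[0x1c]=0x27, mem[0x1b]=0xba, mem[0x0f]=0x27, mem[0x14]=0x27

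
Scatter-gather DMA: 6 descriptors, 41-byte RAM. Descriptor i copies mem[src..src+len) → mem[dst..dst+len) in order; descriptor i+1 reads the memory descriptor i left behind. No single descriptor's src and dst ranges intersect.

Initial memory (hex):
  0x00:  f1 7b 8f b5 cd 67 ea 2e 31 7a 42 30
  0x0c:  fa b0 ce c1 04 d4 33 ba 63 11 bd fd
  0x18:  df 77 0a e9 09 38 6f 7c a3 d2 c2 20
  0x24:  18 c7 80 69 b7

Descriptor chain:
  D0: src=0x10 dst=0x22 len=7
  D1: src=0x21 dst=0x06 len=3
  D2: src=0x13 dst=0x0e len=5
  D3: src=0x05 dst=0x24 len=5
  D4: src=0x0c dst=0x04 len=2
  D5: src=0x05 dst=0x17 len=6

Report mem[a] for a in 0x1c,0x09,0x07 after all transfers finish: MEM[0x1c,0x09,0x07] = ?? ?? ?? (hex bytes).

MEM[0x1c,0x09,0x07] = 42 7a 04

D0: mem[0x22..0x28] <- [04 d4 33 ba 63 11 bd]
D1: mem[0x06..0x08] <- [d2 04 d4]
D2: mem[0x0e..0x12] <- [ba 63 11 bd fd]
D3: mem[0x24..0x28] <- [67 d2 04 d4 7a]
D4: mem[0x04..0x05] <- [fa b0]
D5: mem[0x17..0x1c] <- [b0 d2 04 d4 7a 42]
query mem[0x1c]=0x42, mem[0x09]=0x7a, mem[0x07]=0x04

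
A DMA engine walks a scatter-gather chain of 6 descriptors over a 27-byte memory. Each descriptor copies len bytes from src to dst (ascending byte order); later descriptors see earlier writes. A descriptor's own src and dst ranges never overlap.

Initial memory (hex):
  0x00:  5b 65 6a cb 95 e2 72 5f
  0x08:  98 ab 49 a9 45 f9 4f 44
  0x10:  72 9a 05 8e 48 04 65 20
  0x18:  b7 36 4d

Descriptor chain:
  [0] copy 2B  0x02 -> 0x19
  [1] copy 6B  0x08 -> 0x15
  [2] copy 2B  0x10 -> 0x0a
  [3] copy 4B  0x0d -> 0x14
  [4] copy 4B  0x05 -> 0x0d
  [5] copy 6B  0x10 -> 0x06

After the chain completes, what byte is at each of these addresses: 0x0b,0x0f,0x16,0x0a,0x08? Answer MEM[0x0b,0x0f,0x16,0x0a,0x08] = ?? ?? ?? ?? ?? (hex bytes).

#0 dst[0x19+2] := {0x6a,0xcb}
#1 dst[0x15+6] := {0x98,0xab,0x49,0xa9,0x45,0xf9}
#2 dst[0x0a+2] := {0x72,0x9a}
#3 dst[0x14+4] := {0xf9,0x4f,0x44,0x72}
#4 dst[0x0d+4] := {0xe2,0x72,0x5f,0x98}
#5 dst[0x06+6] := {0x98,0x9a,0x05,0x8e,0xf9,0x4f}
query mem[0x0b]=0x4f, mem[0x0f]=0x5f, mem[0x16]=0x44, mem[0x0a]=0xf9, mem[0x08]=0x05

MEM[0x0b,0x0f,0x16,0x0a,0x08] = 4f 5f 44 f9 05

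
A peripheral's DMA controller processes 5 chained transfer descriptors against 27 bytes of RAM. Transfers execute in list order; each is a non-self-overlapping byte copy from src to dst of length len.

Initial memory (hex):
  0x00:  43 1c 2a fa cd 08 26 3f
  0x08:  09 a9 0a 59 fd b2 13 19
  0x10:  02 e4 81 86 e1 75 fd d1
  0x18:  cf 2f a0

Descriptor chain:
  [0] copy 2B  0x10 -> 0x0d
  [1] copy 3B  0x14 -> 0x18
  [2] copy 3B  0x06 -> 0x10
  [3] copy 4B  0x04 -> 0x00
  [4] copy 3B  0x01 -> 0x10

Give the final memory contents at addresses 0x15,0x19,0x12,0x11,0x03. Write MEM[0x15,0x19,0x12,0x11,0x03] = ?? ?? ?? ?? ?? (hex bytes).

MEM[0x15,0x19,0x12,0x11,0x03] = 75 75 3f 26 3f

  after D0: wrote 2B at 0x0d = 02e4
  after D1: wrote 3B at 0x18 = e175fd
  after D2: wrote 3B at 0x10 = 263f09
  after D3: wrote 4B at 0x00 = cd08263f
  after D4: wrote 3B at 0x10 = 08263f
query mem[0x15]=0x75, mem[0x19]=0x75, mem[0x12]=0x3f, mem[0x11]=0x26, mem[0x03]=0x3f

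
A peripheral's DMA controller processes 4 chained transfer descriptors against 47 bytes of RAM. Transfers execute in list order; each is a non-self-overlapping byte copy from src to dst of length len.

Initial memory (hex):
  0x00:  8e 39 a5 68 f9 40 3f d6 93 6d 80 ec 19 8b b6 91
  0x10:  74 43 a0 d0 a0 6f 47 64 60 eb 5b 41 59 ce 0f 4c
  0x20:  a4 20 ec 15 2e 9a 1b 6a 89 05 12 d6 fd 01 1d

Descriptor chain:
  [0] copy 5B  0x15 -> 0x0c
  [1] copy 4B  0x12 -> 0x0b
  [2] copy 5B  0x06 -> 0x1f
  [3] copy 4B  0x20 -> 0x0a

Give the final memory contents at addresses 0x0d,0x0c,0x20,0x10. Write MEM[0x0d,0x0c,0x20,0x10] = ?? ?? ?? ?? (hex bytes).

#0 dst[0x0c+5] := {0x6f,0x47,0x64,0x60,0xeb}
#1 dst[0x0b+4] := {0xa0,0xd0,0xa0,0x6f}
#2 dst[0x1f+5] := {0x3f,0xd6,0x93,0x6d,0x80}
#3 dst[0x0a+4] := {0xd6,0x93,0x6d,0x80}
query mem[0x0d]=0x80, mem[0x0c]=0x6d, mem[0x20]=0xd6, mem[0x10]=0xeb

MEM[0x0d,0x0c,0x20,0x10] = 80 6d d6 eb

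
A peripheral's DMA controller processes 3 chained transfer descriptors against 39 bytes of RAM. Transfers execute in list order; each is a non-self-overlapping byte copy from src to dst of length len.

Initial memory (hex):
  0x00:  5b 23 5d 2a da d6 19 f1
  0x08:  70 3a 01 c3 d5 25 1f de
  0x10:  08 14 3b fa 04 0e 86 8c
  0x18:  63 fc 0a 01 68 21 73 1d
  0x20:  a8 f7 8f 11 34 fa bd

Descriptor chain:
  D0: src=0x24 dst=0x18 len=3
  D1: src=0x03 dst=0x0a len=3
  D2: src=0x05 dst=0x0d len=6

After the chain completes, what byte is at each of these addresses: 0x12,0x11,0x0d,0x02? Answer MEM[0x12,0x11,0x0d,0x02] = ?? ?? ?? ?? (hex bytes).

D0: mem[0x18..0x1a] <- [34 fa bd]
D1: mem[0x0a..0x0c] <- [2a da d6]
D2: mem[0x0d..0x12] <- [d6 19 f1 70 3a 2a]
query mem[0x12]=0x2a, mem[0x11]=0x3a, mem[0x0d]=0xd6, mem[0x02]=0x5d

MEM[0x12,0x11,0x0d,0x02] = 2a 3a d6 5d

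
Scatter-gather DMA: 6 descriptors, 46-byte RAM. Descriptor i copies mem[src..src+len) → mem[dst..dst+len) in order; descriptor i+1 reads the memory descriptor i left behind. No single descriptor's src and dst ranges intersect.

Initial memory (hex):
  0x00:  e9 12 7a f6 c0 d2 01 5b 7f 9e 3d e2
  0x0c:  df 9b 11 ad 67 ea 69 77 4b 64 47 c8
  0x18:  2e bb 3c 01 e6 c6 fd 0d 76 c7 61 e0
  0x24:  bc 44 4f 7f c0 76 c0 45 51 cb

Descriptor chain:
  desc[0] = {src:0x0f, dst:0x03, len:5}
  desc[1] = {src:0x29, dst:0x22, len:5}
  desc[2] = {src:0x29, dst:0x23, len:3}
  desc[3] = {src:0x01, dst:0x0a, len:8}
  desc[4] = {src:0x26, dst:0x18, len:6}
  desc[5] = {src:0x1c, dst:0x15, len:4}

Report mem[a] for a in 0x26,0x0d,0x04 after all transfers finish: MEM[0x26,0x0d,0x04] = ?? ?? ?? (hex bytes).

MEM[0x26,0x0d,0x04] = cb 67 67

  after D0: wrote 5B at 0x03 = ad67ea6977
  after D1: wrote 5B at 0x22 = 76c04551cb
  after D2: wrote 3B at 0x23 = 76c045
  after D3: wrote 8B at 0x0a = 127aad67ea69777f
  after D4: wrote 6B at 0x18 = cb7fc076c045
  after D5: wrote 4B at 0x15 = c045fd0d
query mem[0x26]=0xcb, mem[0x0d]=0x67, mem[0x04]=0x67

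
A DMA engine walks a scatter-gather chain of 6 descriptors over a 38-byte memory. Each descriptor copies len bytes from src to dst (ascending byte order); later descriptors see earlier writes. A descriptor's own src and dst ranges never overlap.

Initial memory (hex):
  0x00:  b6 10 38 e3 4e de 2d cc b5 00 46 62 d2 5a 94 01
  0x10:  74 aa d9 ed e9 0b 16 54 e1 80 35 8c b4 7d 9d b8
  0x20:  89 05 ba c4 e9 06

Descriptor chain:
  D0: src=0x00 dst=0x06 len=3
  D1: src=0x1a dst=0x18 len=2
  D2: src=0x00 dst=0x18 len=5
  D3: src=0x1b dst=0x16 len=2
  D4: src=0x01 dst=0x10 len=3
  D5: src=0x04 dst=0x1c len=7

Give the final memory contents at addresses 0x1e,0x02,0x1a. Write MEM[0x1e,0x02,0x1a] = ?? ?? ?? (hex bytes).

  after D0: wrote 3B at 0x06 = b61038
  after D1: wrote 2B at 0x18 = 358c
  after D2: wrote 5B at 0x18 = b61038e34e
  after D3: wrote 2B at 0x16 = e34e
  after D4: wrote 3B at 0x10 = 1038e3
  after D5: wrote 7B at 0x1c = 4edeb610380046
query mem[0x1e]=0xb6, mem[0x02]=0x38, mem[0x1a]=0x38

MEM[0x1e,0x02,0x1a] = b6 38 38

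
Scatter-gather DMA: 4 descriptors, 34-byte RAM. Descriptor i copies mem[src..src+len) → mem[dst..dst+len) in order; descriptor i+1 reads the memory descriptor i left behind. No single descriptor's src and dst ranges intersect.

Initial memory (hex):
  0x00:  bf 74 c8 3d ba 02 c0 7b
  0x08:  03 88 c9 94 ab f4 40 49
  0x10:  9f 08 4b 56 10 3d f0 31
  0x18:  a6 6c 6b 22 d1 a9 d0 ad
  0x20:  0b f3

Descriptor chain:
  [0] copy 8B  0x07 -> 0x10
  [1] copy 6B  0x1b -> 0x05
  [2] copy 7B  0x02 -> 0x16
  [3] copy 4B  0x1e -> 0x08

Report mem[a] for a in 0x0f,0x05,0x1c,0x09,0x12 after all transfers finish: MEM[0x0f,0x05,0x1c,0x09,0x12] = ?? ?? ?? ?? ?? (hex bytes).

MEM[0x0f,0x05,0x1c,0x09,0x12] = 49 22 d0 ad 88

[0] 0x07->0x10 len=8 : 7b 03 88 c9 94 ab f4 40
[1] 0x1b->0x05 len=6 : 22 d1 a9 d0 ad 0b
[2] 0x02->0x16 len=7 : c8 3d ba 22 d1 a9 d0
[3] 0x1e->0x08 len=4 : d0 ad 0b f3
query mem[0x0f]=0x49, mem[0x05]=0x22, mem[0x1c]=0xd0, mem[0x09]=0xad, mem[0x12]=0x88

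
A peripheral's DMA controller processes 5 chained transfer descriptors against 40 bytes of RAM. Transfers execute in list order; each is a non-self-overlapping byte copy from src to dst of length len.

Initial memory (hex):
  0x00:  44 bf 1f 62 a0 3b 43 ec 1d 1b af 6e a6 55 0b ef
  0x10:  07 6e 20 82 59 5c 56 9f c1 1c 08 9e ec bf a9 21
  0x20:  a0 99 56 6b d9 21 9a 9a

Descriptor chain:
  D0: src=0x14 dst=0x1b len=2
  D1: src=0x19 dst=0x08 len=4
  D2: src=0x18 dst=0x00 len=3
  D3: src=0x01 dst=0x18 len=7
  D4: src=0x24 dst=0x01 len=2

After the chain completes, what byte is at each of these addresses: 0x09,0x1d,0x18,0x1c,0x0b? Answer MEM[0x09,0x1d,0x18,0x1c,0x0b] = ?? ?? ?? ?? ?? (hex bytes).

[0] 0x14->0x1b len=2 : 59 5c
[1] 0x19->0x08 len=4 : 1c 08 59 5c
[2] 0x18->0x00 len=3 : c1 1c 08
[3] 0x01->0x18 len=7 : 1c 08 62 a0 3b 43 ec
[4] 0x24->0x01 len=2 : d9 21
query mem[0x09]=0x08, mem[0x1d]=0x43, mem[0x18]=0x1c, mem[0x1c]=0x3b, mem[0x0b]=0x5c

MEM[0x09,0x1d,0x18,0x1c,0x0b] = 08 43 1c 3b 5c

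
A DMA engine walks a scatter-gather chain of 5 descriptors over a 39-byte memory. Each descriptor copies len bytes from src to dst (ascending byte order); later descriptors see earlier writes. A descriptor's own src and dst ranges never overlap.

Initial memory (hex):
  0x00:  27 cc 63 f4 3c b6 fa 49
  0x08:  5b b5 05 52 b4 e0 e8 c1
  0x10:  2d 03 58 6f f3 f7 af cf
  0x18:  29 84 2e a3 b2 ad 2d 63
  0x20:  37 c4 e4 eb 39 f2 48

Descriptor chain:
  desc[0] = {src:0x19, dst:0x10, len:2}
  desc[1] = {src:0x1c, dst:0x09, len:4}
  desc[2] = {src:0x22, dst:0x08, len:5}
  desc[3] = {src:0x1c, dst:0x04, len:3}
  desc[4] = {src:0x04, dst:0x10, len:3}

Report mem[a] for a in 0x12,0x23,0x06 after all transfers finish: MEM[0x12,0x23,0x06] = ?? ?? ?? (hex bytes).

MEM[0x12,0x23,0x06] = 2d eb 2d

[0] 0x19->0x10 len=2 : 84 2e
[1] 0x1c->0x09 len=4 : b2 ad 2d 63
[2] 0x22->0x08 len=5 : e4 eb 39 f2 48
[3] 0x1c->0x04 len=3 : b2 ad 2d
[4] 0x04->0x10 len=3 : b2 ad 2d
query mem[0x12]=0x2d, mem[0x23]=0xeb, mem[0x06]=0x2d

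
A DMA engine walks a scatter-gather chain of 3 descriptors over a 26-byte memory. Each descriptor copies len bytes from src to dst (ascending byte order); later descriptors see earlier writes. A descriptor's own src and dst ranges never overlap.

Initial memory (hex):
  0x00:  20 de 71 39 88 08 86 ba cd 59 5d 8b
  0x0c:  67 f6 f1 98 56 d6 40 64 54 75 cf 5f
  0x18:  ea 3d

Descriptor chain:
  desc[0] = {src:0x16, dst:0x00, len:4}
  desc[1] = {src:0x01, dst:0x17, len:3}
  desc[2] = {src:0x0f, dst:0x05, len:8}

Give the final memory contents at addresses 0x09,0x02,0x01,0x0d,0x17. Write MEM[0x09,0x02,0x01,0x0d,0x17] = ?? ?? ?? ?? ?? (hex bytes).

  after D0: wrote 4B at 0x00 = cf5fea3d
  after D1: wrote 3B at 0x17 = 5fea3d
  after D2: wrote 8B at 0x05 = 9856d640645475cf
query mem[0x09]=0x64, mem[0x02]=0xea, mem[0x01]=0x5f, mem[0x0d]=0xf6, mem[0x17]=0x5f

MEM[0x09,0x02,0x01,0x0d,0x17] = 64 ea 5f f6 5f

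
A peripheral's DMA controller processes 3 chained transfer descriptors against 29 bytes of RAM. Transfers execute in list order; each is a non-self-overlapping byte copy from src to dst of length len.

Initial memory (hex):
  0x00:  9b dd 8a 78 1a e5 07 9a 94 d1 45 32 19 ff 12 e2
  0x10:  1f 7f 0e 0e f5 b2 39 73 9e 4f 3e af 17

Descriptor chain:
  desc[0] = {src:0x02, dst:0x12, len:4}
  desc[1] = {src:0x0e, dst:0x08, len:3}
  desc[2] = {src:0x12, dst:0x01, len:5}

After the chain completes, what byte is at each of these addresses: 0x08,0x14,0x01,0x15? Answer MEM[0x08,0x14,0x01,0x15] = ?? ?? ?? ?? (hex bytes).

D0: mem[0x12..0x15] <- [8a 78 1a e5]
D1: mem[0x08..0x0a] <- [12 e2 1f]
D2: mem[0x01..0x05] <- [8a 78 1a e5 39]
query mem[0x08]=0x12, mem[0x14]=0x1a, mem[0x01]=0x8a, mem[0x15]=0xe5

MEM[0x08,0x14,0x01,0x15] = 12 1a 8a e5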